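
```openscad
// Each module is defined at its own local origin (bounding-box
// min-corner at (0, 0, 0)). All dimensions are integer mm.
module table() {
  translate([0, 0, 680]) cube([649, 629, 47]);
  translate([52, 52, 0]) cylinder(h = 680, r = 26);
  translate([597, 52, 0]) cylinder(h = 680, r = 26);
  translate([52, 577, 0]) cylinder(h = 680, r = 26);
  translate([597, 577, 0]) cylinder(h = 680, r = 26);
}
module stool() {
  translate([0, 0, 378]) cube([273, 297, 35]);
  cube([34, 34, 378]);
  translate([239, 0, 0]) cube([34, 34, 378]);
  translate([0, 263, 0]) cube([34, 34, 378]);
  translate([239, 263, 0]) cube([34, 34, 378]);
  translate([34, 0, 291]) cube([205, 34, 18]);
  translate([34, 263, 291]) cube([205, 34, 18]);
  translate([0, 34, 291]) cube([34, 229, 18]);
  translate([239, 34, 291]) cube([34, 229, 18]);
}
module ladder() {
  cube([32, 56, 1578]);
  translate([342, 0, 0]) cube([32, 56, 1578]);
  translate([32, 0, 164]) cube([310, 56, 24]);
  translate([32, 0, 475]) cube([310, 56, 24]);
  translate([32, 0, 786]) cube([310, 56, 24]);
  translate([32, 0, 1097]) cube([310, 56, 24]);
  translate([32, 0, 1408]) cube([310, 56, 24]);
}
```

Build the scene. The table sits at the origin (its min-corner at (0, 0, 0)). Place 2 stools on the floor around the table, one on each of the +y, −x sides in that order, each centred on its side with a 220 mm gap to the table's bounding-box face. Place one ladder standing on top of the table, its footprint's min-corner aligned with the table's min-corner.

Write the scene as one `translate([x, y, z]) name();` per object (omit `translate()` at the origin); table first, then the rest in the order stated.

table();
translate([188, 849, 0]) stool();
translate([-493, 166, 0]) stool();
translate([0, 0, 727]) ladder();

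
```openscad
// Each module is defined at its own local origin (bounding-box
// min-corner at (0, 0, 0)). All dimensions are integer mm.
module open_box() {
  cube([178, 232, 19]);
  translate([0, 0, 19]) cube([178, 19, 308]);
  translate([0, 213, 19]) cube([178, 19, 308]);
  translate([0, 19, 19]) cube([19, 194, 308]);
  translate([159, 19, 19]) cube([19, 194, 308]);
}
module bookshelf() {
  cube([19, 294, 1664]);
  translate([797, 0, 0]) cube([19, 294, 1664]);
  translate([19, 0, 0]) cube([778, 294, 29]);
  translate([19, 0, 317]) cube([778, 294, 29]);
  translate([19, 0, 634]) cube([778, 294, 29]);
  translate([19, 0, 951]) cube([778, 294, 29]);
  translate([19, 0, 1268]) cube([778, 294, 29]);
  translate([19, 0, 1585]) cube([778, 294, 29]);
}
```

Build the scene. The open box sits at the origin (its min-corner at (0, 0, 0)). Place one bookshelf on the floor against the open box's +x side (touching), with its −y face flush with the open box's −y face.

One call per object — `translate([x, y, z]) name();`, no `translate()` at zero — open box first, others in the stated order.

open_box();
translate([178, 0, 0]) bookshelf();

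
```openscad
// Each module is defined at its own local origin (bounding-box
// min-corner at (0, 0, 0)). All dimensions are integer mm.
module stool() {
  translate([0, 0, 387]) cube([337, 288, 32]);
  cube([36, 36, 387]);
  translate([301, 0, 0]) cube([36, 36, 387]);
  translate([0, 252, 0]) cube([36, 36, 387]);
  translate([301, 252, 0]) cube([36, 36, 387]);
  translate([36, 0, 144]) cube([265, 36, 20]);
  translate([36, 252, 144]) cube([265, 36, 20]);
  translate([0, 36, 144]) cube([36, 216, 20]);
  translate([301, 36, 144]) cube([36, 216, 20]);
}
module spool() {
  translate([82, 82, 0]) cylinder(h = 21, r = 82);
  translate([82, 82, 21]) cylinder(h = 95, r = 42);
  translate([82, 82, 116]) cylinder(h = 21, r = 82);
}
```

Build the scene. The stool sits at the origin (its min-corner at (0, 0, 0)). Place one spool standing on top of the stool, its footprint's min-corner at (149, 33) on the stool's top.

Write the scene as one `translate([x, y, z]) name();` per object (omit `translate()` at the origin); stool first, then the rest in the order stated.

stool();
translate([149, 33, 419]) spool();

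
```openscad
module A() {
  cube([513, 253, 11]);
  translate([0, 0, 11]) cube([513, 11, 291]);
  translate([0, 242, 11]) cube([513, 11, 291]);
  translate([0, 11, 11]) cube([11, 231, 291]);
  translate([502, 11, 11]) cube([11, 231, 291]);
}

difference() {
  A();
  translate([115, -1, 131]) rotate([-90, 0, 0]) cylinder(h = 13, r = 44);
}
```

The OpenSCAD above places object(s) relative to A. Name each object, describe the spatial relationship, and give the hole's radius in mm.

The subtracted cylinder has r = 44 mm.

A is an open box. The open box has a circular hole through its front wall. The hole's radius is 44 mm.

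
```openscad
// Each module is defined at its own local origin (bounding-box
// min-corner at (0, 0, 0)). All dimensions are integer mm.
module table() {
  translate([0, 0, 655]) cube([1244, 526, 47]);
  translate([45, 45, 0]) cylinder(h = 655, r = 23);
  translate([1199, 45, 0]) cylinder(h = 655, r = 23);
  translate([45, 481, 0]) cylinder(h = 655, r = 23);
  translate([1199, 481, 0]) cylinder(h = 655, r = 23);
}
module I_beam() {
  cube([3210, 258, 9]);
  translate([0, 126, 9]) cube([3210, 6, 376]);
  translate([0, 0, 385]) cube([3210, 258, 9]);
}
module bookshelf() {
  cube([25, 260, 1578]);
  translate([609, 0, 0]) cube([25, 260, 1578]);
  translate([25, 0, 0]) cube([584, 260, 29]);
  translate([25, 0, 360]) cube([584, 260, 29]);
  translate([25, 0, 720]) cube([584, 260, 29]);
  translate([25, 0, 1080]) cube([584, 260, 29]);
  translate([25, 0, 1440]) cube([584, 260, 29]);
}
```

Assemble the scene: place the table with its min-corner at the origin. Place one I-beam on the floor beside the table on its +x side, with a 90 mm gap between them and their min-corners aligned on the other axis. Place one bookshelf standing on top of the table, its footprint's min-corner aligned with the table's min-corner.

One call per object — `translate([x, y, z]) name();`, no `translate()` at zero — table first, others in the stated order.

table();
translate([1334, 0, 0]) I_beam();
translate([0, 0, 702]) bookshelf();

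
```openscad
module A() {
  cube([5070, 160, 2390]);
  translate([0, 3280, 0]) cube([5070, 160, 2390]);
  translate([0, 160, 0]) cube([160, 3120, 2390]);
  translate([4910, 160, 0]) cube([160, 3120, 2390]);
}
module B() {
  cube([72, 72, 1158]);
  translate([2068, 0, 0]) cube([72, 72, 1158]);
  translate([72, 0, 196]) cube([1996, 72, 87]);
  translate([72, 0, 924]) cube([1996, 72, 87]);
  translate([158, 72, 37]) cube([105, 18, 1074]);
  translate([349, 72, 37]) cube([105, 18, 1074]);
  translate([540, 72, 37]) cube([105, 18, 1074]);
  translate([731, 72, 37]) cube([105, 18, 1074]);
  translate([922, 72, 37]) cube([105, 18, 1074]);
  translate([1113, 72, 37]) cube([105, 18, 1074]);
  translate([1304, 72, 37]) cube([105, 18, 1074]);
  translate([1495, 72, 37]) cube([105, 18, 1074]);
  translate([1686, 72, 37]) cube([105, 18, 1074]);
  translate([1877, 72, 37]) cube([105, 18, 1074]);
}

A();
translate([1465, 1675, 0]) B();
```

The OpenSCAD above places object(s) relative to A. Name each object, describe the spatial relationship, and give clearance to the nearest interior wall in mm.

A is a house frame. B is a fence section. The fence section sits inside the house frame, centred. The clearance to the nearest interior wall is 1305 mm.

Clearances: x = 1305, y = 1515; minimum 1305 mm.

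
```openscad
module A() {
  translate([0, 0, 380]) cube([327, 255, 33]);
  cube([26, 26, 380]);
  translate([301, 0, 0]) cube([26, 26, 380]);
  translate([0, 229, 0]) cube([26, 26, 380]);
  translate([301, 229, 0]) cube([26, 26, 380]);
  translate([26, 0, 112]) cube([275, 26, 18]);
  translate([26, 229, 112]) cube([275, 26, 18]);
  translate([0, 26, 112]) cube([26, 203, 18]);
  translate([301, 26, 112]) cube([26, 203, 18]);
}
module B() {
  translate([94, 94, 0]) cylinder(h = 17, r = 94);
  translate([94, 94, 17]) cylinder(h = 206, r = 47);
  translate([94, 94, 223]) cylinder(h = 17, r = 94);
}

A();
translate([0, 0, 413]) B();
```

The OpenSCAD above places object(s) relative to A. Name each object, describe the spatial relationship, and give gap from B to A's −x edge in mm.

A is a stool. B is a spool. The spool is on top of the stool. The gap from the spool to the stool's −x edge is 0 mm.

The spool's min-x is at 0; the stool's min-x is 0; gap = 0 mm.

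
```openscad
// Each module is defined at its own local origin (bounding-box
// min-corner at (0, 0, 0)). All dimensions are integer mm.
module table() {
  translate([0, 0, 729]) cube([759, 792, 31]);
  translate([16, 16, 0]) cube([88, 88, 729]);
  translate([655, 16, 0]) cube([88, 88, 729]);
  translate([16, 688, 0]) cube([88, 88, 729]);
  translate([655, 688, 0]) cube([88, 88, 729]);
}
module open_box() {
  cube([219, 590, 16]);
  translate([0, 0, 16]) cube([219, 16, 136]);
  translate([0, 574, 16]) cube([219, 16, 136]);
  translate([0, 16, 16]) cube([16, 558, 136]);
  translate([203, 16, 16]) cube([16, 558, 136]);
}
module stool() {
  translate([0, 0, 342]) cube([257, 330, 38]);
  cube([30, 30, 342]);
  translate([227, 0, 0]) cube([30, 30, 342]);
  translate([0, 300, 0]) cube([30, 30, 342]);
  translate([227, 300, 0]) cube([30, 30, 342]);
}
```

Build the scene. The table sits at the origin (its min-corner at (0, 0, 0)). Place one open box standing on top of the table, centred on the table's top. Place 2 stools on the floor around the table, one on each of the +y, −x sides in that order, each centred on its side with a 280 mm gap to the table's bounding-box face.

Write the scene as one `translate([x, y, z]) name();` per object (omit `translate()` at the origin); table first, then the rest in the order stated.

table();
translate([270, 101, 760]) open_box();
translate([251, 1072, 0]) stool();
translate([-537, 231, 0]) stool();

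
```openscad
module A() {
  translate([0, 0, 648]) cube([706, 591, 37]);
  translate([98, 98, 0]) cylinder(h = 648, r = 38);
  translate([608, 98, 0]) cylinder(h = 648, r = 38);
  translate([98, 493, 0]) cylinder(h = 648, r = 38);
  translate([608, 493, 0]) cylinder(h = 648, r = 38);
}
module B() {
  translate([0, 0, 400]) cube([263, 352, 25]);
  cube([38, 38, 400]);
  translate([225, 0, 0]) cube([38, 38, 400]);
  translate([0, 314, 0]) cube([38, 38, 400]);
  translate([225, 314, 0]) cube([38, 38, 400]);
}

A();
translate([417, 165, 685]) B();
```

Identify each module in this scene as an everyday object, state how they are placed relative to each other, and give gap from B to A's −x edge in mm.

A is a table. B is a stool. The stool is on top of the table. The gap from the stool to the table's −x edge is 417 mm.

The stool's min-x is at 417; the table's min-x is 0; gap = 417 mm.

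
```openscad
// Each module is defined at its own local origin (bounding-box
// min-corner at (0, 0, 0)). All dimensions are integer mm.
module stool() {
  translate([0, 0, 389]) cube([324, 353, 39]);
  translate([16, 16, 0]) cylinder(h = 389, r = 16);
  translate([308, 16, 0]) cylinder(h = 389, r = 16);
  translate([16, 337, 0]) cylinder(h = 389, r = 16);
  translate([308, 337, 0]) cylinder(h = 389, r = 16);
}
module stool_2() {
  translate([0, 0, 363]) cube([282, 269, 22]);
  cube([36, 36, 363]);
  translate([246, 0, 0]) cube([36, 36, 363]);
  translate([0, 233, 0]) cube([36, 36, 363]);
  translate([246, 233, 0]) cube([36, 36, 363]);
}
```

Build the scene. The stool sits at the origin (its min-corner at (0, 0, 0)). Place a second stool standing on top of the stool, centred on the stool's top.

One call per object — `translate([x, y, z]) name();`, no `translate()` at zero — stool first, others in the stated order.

stool();
translate([21, 42, 428]) stool_2();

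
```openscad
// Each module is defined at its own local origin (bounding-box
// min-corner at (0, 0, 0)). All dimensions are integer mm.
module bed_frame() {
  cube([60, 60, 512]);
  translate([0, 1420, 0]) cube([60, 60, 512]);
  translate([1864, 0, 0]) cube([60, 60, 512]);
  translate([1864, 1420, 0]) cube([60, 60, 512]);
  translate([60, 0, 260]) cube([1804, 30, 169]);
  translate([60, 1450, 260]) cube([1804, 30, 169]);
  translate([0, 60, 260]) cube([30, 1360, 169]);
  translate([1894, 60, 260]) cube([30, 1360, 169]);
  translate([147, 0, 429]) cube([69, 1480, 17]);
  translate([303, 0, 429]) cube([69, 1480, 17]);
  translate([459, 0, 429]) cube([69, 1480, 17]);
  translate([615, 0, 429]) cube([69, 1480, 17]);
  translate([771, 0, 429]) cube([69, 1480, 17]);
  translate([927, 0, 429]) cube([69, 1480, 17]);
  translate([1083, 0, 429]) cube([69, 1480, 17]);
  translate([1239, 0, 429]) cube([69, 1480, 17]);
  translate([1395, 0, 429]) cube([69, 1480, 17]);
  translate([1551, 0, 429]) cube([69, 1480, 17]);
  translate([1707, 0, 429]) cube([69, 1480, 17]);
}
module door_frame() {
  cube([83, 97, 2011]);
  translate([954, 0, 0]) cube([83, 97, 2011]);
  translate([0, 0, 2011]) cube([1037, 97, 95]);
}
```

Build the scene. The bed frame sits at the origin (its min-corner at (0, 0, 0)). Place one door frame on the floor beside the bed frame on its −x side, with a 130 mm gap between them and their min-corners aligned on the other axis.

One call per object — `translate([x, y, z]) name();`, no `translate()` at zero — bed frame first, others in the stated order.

bed_frame();
translate([-1167, 0, 0]) door_frame();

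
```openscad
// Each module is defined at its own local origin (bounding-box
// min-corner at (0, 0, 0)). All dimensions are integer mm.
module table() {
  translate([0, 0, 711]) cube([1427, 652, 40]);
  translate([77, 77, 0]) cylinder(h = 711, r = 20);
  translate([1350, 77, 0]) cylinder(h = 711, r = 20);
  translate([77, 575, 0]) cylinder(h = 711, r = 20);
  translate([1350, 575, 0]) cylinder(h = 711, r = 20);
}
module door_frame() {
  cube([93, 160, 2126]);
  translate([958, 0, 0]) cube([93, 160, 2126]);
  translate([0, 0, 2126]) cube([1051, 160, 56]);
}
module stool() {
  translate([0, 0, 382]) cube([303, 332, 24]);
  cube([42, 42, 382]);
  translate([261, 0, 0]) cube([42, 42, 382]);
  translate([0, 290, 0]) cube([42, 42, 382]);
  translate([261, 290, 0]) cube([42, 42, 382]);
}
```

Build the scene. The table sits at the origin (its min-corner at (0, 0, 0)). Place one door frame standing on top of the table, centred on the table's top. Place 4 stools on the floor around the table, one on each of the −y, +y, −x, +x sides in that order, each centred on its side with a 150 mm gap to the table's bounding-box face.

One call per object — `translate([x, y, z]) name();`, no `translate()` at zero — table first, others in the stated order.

table();
translate([188, 246, 751]) door_frame();
translate([562, -482, 0]) stool();
translate([562, 802, 0]) stool();
translate([-453, 160, 0]) stool();
translate([1577, 160, 0]) stool();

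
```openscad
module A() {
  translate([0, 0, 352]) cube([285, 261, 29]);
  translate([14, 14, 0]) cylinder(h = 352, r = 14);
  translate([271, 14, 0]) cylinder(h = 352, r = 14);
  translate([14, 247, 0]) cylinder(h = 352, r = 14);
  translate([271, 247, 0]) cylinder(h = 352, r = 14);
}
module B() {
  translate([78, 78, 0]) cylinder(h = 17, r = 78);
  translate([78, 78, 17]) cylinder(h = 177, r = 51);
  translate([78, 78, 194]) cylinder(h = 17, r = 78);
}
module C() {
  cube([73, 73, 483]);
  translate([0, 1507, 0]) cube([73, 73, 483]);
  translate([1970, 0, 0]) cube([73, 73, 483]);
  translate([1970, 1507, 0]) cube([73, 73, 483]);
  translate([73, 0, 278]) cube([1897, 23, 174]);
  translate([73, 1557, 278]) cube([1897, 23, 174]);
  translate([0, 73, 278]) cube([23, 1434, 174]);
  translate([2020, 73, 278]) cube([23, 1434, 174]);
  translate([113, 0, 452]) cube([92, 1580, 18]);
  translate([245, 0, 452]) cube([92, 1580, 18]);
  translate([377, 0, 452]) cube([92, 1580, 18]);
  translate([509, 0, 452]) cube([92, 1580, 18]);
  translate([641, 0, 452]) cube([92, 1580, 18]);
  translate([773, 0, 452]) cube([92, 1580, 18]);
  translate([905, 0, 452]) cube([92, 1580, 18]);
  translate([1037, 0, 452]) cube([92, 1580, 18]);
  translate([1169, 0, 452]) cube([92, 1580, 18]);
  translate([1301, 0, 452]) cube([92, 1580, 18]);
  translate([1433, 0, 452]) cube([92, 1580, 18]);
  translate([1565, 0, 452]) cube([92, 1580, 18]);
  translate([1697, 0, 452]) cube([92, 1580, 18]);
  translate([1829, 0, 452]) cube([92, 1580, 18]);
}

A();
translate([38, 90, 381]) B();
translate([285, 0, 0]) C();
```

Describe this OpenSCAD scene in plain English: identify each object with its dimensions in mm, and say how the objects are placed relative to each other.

A is a simple wooden stool: a rectangular seat 285 mm (x) by 261 mm (y), 29 mm thick, top face at z = 381 mm, on four round legs, each 28 mm in diameter. The legs rest on z = 0, each leg's axis is inset half a diameter from the nearest pair of seat edges (so the leg's bounding box is flush with the corner).

B is a spool: two coaxial disc flanges of radius 78 mm and thickness 17 mm, joined by a core cylinder of radius 51 mm and height 177 mm. The lower flange rests on z = 0 and the three cylinders share a vertical axis.

C is a bed frame 2043 mm long (x) by 1580 mm wide (y). Four 73×73 mm corner posts, 483 mm tall, at the corners of the footprint. Four rails of 23 mm thickness and 174 mm height run between adjacent posts with their undersides at z = 278 mm, their outer faces flush with the outside of the frame (the two x-running rails run between the posts' inner faces; the two y-running rails run between the posts' inner faces). 14 slats, each 92 mm wide (x) and 18 mm thick, lie across the top of the two x-running rails, running the full 1580 mm width of the frame in y; the slats are evenly spaced along x between the inner faces of the end posts with equal gaps (rounded down to the nearest mm) at the −x end and between each pair — any rounding remainder accumulates at the +x end.

The spool is on top of the stool. The bed frame is against the stool's +x side, with their −y faces flush.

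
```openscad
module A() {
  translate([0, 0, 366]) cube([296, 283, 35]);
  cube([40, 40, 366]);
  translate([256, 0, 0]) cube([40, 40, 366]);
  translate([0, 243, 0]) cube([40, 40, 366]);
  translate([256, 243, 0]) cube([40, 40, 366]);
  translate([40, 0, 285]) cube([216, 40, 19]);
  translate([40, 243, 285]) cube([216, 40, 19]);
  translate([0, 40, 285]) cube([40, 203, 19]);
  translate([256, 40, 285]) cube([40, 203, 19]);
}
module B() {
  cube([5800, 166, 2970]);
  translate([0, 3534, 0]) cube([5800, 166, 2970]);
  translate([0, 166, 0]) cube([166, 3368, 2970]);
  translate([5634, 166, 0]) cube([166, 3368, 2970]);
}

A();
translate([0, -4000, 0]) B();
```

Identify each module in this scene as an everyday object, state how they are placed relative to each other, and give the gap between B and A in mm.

A is a stool. B is a house frame. The house frame is on the floor beside the stool on its −y side. The gap between the house frame and the stool is 300 mm.

The house frame's nearest face is 300 mm from the stool's −y face.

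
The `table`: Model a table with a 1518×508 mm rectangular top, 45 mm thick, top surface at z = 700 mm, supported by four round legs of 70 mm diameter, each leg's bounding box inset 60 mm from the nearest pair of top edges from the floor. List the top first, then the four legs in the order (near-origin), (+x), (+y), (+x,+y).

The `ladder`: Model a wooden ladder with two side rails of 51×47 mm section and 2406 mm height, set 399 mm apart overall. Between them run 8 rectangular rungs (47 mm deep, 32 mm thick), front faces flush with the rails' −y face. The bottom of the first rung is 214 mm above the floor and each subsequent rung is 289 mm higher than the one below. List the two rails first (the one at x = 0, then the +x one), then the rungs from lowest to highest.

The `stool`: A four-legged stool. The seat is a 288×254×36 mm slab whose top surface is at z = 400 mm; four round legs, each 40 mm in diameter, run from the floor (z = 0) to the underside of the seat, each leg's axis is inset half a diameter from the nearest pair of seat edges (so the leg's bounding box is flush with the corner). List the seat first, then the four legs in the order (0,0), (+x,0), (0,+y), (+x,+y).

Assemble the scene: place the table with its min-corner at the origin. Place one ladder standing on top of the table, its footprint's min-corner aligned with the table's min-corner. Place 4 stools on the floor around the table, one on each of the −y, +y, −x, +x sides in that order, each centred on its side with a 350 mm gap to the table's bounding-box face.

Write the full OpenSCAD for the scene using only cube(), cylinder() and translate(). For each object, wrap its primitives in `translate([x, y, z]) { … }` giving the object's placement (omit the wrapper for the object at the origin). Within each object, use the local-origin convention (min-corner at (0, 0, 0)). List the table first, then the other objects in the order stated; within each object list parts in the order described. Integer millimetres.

translate([0, 0, 655]) cube([1518, 508, 45]);
translate([95, 95, 0]) cylinder(h = 655, r = 35);
translate([1423, 95, 0]) cylinder(h = 655, r = 35);
translate([95, 413, 0]) cylinder(h = 655, r = 35);
translate([1423, 413, 0]) cylinder(h = 655, r = 35);
translate([0, 0, 700]) {
  cube([51, 47, 2406]);
  translate([348, 0, 0]) cube([51, 47, 2406]);
  translate([51, 0, 214]) cube([297, 47, 32]);
  translate([51, 0, 503]) cube([297, 47, 32]);
  translate([51, 0, 792]) cube([297, 47, 32]);
  translate([51, 0, 1081]) cube([297, 47, 32]);
  translate([51, 0, 1370]) cube([297, 47, 32]);
  translate([51, 0, 1659]) cube([297, 47, 32]);
  translate([51, 0, 1948]) cube([297, 47, 32]);
  translate([51, 0, 2237]) cube([297, 47, 32]);
}
translate([615, -604, 0]) {
  translate([0, 0, 364]) cube([288, 254, 36]);
  translate([20, 20, 0]) cylinder(h = 364, r = 20);
  translate([268, 20, 0]) cylinder(h = 364, r = 20);
  translate([20, 234, 0]) cylinder(h = 364, r = 20);
  translate([268, 234, 0]) cylinder(h = 364, r = 20);
}
translate([615, 858, 0]) {
  translate([0, 0, 364]) cube([288, 254, 36]);
  translate([20, 20, 0]) cylinder(h = 364, r = 20);
  translate([268, 20, 0]) cylinder(h = 364, r = 20);
  translate([20, 234, 0]) cylinder(h = 364, r = 20);
  translate([268, 234, 0]) cylinder(h = 364, r = 20);
}
translate([-638, 127, 0]) {
  translate([0, 0, 364]) cube([288, 254, 36]);
  translate([20, 20, 0]) cylinder(h = 364, r = 20);
  translate([268, 20, 0]) cylinder(h = 364, r = 20);
  translate([20, 234, 0]) cylinder(h = 364, r = 20);
  translate([268, 234, 0]) cylinder(h = 364, r = 20);
}
translate([1868, 127, 0]) {
  translate([0, 0, 364]) cube([288, 254, 36]);
  translate([20, 20, 0]) cylinder(h = 364, r = 20);
  translate([268, 20, 0]) cylinder(h = 364, r = 20);
  translate([20, 234, 0]) cylinder(h = 364, r = 20);
  translate([268, 234, 0]) cylinder(h = 364, r = 20);
}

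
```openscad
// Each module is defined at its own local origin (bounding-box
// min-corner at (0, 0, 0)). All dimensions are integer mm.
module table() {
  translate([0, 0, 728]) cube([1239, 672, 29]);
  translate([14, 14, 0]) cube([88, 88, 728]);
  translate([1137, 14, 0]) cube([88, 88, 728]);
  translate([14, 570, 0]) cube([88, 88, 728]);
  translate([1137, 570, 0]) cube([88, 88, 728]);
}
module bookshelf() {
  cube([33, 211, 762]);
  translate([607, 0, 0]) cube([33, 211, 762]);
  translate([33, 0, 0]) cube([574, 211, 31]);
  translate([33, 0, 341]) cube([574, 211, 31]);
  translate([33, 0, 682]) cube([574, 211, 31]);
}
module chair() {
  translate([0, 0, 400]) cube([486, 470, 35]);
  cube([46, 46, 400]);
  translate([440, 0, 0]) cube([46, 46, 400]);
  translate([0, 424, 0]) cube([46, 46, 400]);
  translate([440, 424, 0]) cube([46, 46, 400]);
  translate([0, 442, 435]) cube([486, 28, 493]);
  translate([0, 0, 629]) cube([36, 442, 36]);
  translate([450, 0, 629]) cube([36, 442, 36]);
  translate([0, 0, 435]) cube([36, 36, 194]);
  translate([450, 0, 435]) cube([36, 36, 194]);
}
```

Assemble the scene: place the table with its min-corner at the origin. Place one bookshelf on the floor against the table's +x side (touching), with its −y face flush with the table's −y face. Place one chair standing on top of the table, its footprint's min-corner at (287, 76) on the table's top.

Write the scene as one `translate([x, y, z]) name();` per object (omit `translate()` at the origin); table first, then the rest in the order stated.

table();
translate([1239, 0, 0]) bookshelf();
translate([287, 76, 757]) chair();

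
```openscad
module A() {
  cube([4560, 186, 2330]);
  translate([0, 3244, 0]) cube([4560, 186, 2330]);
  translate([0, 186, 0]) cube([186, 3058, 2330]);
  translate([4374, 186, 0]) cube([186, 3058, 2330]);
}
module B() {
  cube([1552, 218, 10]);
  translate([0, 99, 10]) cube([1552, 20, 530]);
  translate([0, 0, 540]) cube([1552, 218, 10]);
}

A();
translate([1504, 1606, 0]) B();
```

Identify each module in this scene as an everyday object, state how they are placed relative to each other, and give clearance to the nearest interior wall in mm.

Clearances: x = 1318, y = 1420; minimum 1318 mm.

A is a house frame. B is an I-beam. The I-beam sits inside the house frame, centred. The clearance to the nearest interior wall is 1318 mm.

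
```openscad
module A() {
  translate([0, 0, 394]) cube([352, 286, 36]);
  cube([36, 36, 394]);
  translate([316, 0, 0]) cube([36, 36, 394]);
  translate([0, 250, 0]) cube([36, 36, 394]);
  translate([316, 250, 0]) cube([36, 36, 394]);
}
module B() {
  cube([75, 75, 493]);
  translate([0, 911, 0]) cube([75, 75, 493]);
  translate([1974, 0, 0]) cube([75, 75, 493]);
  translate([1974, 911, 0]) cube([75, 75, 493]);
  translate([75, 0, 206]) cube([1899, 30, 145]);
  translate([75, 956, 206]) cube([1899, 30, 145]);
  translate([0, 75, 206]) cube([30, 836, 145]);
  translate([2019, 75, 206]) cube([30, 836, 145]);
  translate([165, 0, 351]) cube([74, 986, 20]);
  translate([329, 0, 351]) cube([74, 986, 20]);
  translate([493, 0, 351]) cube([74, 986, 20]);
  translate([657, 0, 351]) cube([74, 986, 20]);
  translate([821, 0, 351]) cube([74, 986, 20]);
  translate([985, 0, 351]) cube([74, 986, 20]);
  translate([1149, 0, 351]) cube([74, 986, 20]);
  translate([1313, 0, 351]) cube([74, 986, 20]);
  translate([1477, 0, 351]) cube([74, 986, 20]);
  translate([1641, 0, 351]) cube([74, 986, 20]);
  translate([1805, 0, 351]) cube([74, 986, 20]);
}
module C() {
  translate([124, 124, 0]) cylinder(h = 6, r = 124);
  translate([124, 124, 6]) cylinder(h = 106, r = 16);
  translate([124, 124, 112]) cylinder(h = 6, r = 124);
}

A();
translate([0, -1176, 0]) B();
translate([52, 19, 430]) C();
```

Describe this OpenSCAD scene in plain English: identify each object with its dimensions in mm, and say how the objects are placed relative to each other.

A is a four-legged stool. The seat is a 352×286×36 mm slab whose top surface is at z = 430 mm; four square legs, each 36×36 mm in cross-section, run from the floor (z = 0) to the underside of the seat, each flush with a corner of the seat.

B is a bed frame 2049 mm long (x) by 986 mm wide (y). Four 75×75 mm corner posts, 493 mm tall, at the corners of the footprint. Four rails of 30 mm thickness and 145 mm height run between adjacent posts with their undersides at z = 206 mm, their outer faces flush with the outside of the frame (the two x-running rails run between the posts' inner faces; the two y-running rails run between the posts' inner faces). 11 slats, each 74 mm wide (x) and 20 mm thick, lie across the top of the two x-running rails, running the full 986 mm width of the frame in y; the slats are evenly spaced along x between the inner faces of the end posts with equal gaps (rounded down to the nearest mm) at the −x end and between each pair — any rounding remainder accumulates at the +x end.

C is a spool: two coaxial disc flanges of radius 124 mm and thickness 6 mm, joined by a core cylinder of radius 16 mm and height 106 mm. The lower flange rests on z = 0 and the three cylinders share a vertical axis.

The bed frame is on the floor beside the stool on its −y side. The spool is on top of the stool, centred.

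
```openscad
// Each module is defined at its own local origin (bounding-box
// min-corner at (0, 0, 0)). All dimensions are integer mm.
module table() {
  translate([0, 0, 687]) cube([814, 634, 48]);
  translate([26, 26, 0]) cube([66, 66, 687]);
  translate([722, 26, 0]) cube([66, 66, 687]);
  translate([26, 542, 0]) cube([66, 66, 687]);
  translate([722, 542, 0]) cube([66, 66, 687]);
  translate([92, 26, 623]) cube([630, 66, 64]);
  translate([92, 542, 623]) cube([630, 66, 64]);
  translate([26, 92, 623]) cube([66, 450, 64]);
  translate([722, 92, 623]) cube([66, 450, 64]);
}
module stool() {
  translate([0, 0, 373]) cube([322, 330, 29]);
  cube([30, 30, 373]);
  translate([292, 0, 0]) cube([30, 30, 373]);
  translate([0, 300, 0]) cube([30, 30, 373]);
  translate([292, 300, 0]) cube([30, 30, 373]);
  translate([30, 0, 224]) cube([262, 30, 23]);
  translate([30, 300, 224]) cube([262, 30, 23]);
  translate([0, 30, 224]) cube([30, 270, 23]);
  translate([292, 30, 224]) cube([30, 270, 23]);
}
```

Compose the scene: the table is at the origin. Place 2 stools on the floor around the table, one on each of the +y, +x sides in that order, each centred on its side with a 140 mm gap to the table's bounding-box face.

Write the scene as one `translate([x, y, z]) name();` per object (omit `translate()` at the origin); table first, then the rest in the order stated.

table();
translate([246, 774, 0]) stool();
translate([954, 152, 0]) stool();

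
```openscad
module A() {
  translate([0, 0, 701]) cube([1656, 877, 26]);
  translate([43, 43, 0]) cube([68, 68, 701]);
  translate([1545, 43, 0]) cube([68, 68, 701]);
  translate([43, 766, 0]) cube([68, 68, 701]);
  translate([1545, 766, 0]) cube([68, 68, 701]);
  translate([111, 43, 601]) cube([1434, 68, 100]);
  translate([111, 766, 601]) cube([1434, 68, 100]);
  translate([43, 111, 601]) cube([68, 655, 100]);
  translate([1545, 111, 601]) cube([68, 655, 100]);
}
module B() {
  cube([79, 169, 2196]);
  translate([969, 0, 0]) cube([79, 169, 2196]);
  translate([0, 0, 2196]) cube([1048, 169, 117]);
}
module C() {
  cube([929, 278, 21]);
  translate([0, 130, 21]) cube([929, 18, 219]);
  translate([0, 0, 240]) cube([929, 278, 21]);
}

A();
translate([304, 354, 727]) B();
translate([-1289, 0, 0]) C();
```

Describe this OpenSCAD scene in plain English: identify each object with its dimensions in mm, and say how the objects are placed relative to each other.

A is a table with a 1656×877 mm rectangular top, 26 mm thick, top surface at z = 727 mm, supported by four 68×68 mm square legs, each inset 43 mm from the nearest pair of top edges, running from the floor. Four apron rails, 68 mm thick and 100 mm tall, run between adjacent legs with their top edges flush with the underside of the top and their outer faces flush with the legs' outer faces.

B is a door frame. The clear opening is 890 mm wide and 2196 mm high. Two 79 mm wide jambs, 169 mm deep, stand either side of the opening from the floor to the top of the opening. A 117 mm thick head sits across the top of both jambs, spanning the full outside width of the frame.

C is an I-beam lying along x, 929 mm long. Overall section height 261 mm. Two flanges 278 mm wide (y) and 21 mm thick, one on the floor and one at the top; a web 18 mm thick runs between them, centred on the flange width.

The door frame is on top of the table, centred. The I-beam is on the floor beside the table on its −x side.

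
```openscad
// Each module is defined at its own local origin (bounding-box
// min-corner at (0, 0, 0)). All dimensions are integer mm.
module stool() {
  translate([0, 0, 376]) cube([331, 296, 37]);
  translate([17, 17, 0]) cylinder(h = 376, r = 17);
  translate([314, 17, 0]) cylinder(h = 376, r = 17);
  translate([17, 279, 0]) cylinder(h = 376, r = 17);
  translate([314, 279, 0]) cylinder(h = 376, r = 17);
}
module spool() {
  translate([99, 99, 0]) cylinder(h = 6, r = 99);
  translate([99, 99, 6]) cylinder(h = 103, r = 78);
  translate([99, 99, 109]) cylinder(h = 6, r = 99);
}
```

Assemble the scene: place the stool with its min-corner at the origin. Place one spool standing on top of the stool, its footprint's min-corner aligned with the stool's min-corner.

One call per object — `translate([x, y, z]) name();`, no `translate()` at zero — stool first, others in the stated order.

stool();
translate([0, 0, 413]) spool();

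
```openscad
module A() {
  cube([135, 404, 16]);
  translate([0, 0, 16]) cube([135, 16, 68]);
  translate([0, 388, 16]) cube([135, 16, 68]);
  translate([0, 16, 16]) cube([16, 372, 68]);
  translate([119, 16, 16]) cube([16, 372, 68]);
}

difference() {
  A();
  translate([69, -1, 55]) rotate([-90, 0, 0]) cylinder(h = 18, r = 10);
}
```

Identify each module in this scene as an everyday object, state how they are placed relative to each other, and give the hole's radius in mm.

A is an open box. The open box has a circular hole through its front wall. The hole's radius is 10 mm.

The subtracted cylinder has r = 10 mm.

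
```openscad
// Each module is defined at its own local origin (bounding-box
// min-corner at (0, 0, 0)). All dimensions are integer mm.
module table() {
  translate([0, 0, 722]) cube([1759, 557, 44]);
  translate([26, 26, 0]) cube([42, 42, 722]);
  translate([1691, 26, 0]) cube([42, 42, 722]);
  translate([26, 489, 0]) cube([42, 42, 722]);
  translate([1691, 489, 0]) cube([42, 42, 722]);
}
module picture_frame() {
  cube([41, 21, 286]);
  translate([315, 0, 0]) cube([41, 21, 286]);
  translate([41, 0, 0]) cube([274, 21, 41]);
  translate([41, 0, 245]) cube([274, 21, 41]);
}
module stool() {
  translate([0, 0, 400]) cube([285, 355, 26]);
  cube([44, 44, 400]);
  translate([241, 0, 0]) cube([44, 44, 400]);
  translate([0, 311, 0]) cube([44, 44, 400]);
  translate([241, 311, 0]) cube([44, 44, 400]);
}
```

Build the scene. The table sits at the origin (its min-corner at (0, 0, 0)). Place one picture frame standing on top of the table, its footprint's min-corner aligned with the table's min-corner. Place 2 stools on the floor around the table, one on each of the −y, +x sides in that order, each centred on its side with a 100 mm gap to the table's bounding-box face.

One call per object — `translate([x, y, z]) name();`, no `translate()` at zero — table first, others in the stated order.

table();
translate([0, 0, 766]) picture_frame();
translate([737, -455, 0]) stool();
translate([1859, 101, 0]) stool();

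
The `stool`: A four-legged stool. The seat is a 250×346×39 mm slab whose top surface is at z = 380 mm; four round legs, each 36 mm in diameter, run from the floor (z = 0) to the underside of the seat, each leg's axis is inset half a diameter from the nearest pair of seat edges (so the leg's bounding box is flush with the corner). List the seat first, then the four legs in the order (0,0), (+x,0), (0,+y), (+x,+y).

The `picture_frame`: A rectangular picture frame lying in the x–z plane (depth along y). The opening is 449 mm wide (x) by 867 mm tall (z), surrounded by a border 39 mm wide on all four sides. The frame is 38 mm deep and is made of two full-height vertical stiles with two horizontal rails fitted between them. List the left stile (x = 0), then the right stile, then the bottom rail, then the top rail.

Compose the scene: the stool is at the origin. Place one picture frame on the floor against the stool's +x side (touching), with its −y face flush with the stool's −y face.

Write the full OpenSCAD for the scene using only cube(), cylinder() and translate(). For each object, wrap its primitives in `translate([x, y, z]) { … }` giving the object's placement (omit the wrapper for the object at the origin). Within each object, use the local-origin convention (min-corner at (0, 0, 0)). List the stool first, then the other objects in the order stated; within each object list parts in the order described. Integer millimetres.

translate([0, 0, 341]) cube([250, 346, 39]);
translate([18, 18, 0]) cylinder(h = 341, r = 18);
translate([232, 18, 0]) cylinder(h = 341, r = 18);
translate([18, 328, 0]) cylinder(h = 341, r = 18);
translate([232, 328, 0]) cylinder(h = 341, r = 18);
translate([250, 0, 0]) {
  cube([39, 38, 945]);
  translate([488, 0, 0]) cube([39, 38, 945]);
  translate([39, 0, 0]) cube([449, 38, 39]);
  translate([39, 0, 906]) cube([449, 38, 39]);
}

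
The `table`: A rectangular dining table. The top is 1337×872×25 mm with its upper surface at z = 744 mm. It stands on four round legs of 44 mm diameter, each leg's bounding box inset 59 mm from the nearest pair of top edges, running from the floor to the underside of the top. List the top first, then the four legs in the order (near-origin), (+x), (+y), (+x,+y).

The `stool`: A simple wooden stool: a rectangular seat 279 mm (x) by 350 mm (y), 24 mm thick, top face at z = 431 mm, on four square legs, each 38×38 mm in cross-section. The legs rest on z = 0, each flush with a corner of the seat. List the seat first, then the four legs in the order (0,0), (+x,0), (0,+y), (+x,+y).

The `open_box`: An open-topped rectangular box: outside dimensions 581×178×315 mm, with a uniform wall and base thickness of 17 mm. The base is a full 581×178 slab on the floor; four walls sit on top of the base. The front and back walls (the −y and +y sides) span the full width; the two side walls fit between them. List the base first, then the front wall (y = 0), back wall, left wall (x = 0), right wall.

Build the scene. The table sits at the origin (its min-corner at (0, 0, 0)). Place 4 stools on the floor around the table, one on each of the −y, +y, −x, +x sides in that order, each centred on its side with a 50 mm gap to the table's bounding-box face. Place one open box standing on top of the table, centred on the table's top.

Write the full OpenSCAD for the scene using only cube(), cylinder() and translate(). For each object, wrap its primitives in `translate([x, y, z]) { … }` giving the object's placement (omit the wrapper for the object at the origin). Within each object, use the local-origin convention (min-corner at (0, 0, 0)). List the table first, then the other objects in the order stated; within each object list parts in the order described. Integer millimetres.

translate([0, 0, 719]) cube([1337, 872, 25]);
translate([81, 81, 0]) cylinder(h = 719, r = 22);
translate([1256, 81, 0]) cylinder(h = 719, r = 22);
translate([81, 791, 0]) cylinder(h = 719, r = 22);
translate([1256, 791, 0]) cylinder(h = 719, r = 22);
translate([529, -400, 0]) {
  translate([0, 0, 407]) cube([279, 350, 24]);
  cube([38, 38, 407]);
  translate([241, 0, 0]) cube([38, 38, 407]);
  translate([0, 312, 0]) cube([38, 38, 407]);
  translate([241, 312, 0]) cube([38, 38, 407]);
}
translate([529, 922, 0]) {
  translate([0, 0, 407]) cube([279, 350, 24]);
  cube([38, 38, 407]);
  translate([241, 0, 0]) cube([38, 38, 407]);
  translate([0, 312, 0]) cube([38, 38, 407]);
  translate([241, 312, 0]) cube([38, 38, 407]);
}
translate([-329, 261, 0]) {
  translate([0, 0, 407]) cube([279, 350, 24]);
  cube([38, 38, 407]);
  translate([241, 0, 0]) cube([38, 38, 407]);
  translate([0, 312, 0]) cube([38, 38, 407]);
  translate([241, 312, 0]) cube([38, 38, 407]);
}
translate([1387, 261, 0]) {
  translate([0, 0, 407]) cube([279, 350, 24]);
  cube([38, 38, 407]);
  translate([241, 0, 0]) cube([38, 38, 407]);
  translate([0, 312, 0]) cube([38, 38, 407]);
  translate([241, 312, 0]) cube([38, 38, 407]);
}
translate([378, 347, 744]) {
  cube([581, 178, 17]);
  translate([0, 0, 17]) cube([581, 17, 298]);
  translate([0, 161, 17]) cube([581, 17, 298]);
  translate([0, 17, 17]) cube([17, 144, 298]);
  translate([564, 17, 17]) cube([17, 144, 298]);
}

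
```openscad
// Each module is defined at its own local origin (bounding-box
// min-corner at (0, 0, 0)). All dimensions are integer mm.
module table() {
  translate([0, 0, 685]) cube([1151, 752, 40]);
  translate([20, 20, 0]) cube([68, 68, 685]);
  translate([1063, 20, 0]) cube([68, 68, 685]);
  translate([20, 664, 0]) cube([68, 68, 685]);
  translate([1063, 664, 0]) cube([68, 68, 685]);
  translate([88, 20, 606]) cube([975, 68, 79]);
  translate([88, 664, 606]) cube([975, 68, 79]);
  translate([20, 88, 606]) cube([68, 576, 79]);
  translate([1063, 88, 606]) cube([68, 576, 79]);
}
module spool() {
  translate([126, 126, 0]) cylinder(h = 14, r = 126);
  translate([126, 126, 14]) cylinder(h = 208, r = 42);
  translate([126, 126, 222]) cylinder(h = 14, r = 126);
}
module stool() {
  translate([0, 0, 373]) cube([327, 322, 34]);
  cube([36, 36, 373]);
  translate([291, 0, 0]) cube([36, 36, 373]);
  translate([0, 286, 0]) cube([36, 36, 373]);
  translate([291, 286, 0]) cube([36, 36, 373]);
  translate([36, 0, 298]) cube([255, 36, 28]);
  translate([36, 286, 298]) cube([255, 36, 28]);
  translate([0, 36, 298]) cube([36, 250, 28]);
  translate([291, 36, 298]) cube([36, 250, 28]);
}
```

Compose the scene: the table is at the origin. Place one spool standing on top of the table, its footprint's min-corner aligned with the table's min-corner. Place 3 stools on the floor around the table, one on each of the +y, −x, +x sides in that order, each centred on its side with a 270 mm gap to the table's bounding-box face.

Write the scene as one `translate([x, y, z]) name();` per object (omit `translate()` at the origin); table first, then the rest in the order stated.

table();
translate([0, 0, 725]) spool();
translate([412, 1022, 0]) stool();
translate([-597, 215, 0]) stool();
translate([1421, 215, 0]) stool();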